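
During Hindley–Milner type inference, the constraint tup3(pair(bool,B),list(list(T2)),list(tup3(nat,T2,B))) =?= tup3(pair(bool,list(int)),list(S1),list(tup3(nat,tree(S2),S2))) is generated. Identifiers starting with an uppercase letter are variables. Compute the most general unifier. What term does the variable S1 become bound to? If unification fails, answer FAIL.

list(tree(list(int)))

Decompose tup3/3: pair(bool,B) =?= pair(bool,list(int)),  list(list(T2)) =?= list(S1),  list(tup3(nat,T2,B)) =?= list(tup3(nat,tree(S2),S2)).
Decompose pair/2: bool =?= bool,  B =?= list(int).
Delete trivial equation bool =?= bool.
Bind B := list(int); substituting into the one remaining equation that mentions B gives: list(tup3(nat,T2,list(int))) =?= list(tup3(nat,tree(S2),S2)).
Decompose list/1: list(T2) =?= S1.
Bind S1 := list(T2); no other remaining equation mentions S1.
Decompose list/1: tup3(nat,T2,list(int)) =?= tup3(nat,tree(S2),S2).
Decompose tup3/3: nat =?= nat,  T2 =?= tree(S2),  list(int) =?= S2.
Delete trivial equation nat =?= nat.
Bind T2 := tree(S2); no other remaining equation mentions T2. Substituting into the earlier binding gives S1 := list(tree(S2)).
Bind S2 := list(int). Substituting into the earlier bindings gives S1 := list(tree(list(int))), T2 := tree(list(int)).
MGU = { B := list(int), S1 := list(tree(list(int))), T2 := tree(list(int)), S2 := list(int) }, so S1 := list(tree(list(int))).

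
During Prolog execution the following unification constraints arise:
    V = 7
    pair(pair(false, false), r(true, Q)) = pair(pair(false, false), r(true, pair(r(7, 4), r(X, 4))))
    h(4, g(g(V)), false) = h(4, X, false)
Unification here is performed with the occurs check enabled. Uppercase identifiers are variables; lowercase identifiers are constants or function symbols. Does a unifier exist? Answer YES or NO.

Bind V := 7; substituting into the one remaining equation that mentions V gives: h(4, g(g(7)), false) = h(4, X, false).
Decompose pair/2: pair(false, false) = pair(false, false),  r(true, Q) = r(true, pair(r(7, 4), r(X, 4))).
Delete trivial equation pair(false, false) = pair(false, false).
Decompose r/2: true = true,  Q = pair(r(7, 4), r(X, 4)).
Delete trivial equation true = true.
Bind Q := pair(r(7, 4), r(X, 4)); no other remaining equation mentions Q.
Decompose h/3: 4 = 4,  g(g(7)) = X,  false = false.
Delete trivial equation 4 = 4.
Bind X := g(g(7)); no other remaining equation mentions X. Substituting into the earlier binding gives Q := pair(r(7, 4), r(g(g(7)), 4)).
Delete trivial equation false = false.
No equations remain and no clash or occurs-check failure arose, so a unifier exists.

YES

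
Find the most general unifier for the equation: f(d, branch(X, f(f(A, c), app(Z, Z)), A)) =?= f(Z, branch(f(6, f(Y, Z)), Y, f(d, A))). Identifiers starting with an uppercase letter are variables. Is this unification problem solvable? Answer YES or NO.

Decompose f/2: d =?= Z,  branch(X, f(f(A, c), app(Z, Z)), A) =?= branch(f(6, f(Y, Z)), Y, f(d, A)).
Bind Z := d; substituting into the remaining equation gives: branch(X, f(f(A, c), app(d, d)), A) =?= branch(f(6, f(Y, d)), Y, f(d, A)).
Decompose branch/3: X =?= f(6, f(Y, d)),  f(f(A, c), app(d, d)) =?= Y,  A =?= f(d, A).
Bind X := f(6, f(Y, d)); no other remaining equation mentions X.
Bind Y := f(f(A, c), app(d, d)); no other remaining equation mentions Y. Substituting into the earlier binding gives X := f(6, f(f(f(A, c), app(d, d)), d)).
Occurs check fails: A occurs in f(d, A); the equation A =?= f(d, A) has no finite solution.

NO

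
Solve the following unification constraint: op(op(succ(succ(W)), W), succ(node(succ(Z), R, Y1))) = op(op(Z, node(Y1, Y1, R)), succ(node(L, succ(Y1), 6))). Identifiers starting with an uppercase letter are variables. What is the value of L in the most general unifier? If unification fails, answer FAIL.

succ(succ(succ(node(6, 6, succ(6)))))

Decompose op/2: op(succ(succ(W)), W) = op(Z, node(Y1, Y1, R)),  succ(node(succ(Z), R, Y1)) = succ(node(L, succ(Y1), 6)).
Decompose op/2: succ(succ(W)) = Z,  W = node(Y1, Y1, R).
Bind Z := succ(succ(W)); substituting into the one remaining equation that mentions Z gives: succ(node(succ(succ(succ(W))), R, Y1)) = succ(node(L, succ(Y1), 6)).
Bind W := node(Y1, Y1, R); substituting into the remaining equation gives: succ(node(succ(succ(succ(node(Y1, Y1, R)))), R, Y1)) = succ(node(L, succ(Y1), 6)). Substituting into the earlier binding gives Z := succ(succ(node(Y1, Y1, R))).
Decompose succ/1: node(succ(succ(succ(node(Y1, Y1, R)))), R, Y1) = node(L, succ(Y1), 6).
Decompose node/3: succ(succ(succ(node(Y1, Y1, R)))) = L,  R = succ(Y1),  Y1 = 6.
Bind L := succ(succ(succ(node(Y1, Y1, R)))); no other remaining equation mentions L.
Bind R := succ(Y1); no other remaining equation mentions R. Substituting into the earlier bindings gives Z := succ(succ(node(Y1, Y1, succ(Y1)))), W := node(Y1, Y1, succ(Y1)), L := succ(succ(succ(node(Y1, Y1, succ(Y1))))).
Bind Y1 := 6. Substituting into the earlier bindings gives Z := succ(succ(node(6, 6, succ(6)))), W := node(6, 6, succ(6)), L := succ(succ(succ(node(6, 6, succ(6))))), R := succ(6).
MGU = { Z -> succ(succ(node(6, 6, succ(6)))), W -> node(6, 6, succ(6)), L -> succ(succ(succ(node(6, 6, succ(6))))), R -> succ(6), Y1 -> 6 }, so L -> succ(succ(succ(node(6, 6, succ(6))))).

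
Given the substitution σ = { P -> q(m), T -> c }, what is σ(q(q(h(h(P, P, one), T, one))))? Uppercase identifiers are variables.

Replace each occurrence of P with q(m).
Replace each occurrence of T with c.
Result: q(q(h(h(q(m), q(m), one), c, one))).

q(q(h(h(q(m), q(m), one), c, one)))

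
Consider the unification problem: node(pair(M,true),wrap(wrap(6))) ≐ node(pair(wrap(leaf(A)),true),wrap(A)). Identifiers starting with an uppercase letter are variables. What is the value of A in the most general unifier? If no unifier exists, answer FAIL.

wrap(6)

Decompose node/2: pair(M,true) ≐ pair(wrap(leaf(A)),true),  wrap(wrap(6)) ≐ wrap(A).
Decompose pair/2: M ≐ wrap(leaf(A)),  true ≐ true.
Bind M := wrap(leaf(A)); no other remaining equation mentions M.
Delete trivial equation true ≐ true.
Decompose wrap/1: wrap(6) ≐ A.
Bind A := wrap(6). Substituting into the earlier binding gives M := wrap(leaf(wrap(6))).
MGU = { M ↦ wrap(leaf(wrap(6))), A ↦ wrap(6) }, so A ↦ wrap(6).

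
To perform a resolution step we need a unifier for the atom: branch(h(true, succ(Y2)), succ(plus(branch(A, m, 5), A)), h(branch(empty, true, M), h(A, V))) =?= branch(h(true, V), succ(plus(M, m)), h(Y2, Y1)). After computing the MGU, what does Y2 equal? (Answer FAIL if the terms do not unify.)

Decompose branch/3: h(true, succ(Y2)) =?= h(true, V),  succ(plus(branch(A, m, 5), A)) =?= succ(plus(M, m)),  h(branch(empty, true, M), h(A, V)) =?= h(Y2, Y1).
Decompose h/2: true =?= true,  succ(Y2) =?= V.
Delete trivial equation true =?= true.
Bind V := succ(Y2); substituting into the one remaining equation that mentions V gives: h(branch(empty, true, M), h(A, succ(Y2))) =?= h(Y2, Y1).
Decompose succ/1: plus(branch(A, m, 5), A) =?= plus(M, m).
Decompose plus/2: branch(A, m, 5) =?= M,  A =?= m.
Bind M := branch(A, m, 5); substituting into the one remaining equation that mentions M gives: h(branch(empty, true, branch(A, m, 5)), h(A, succ(Y2))) =?= h(Y2, Y1).
Bind A := m; substituting into the remaining equation gives: h(branch(empty, true, branch(m, m, 5)), h(m, succ(Y2))) =?= h(Y2, Y1). Substituting into the earlier binding gives M := branch(m, m, 5).
Decompose h/2: branch(empty, true, branch(m, m, 5)) =?= Y2,  h(m, succ(Y2)) =?= Y1.
Bind Y2 := branch(empty, true, branch(m, m, 5)); substituting into the remaining equation gives: h(m, succ(branch(empty, true, branch(m, m, 5)))) =?= Y1. Substituting into the earlier binding gives V := succ(branch(empty, true, branch(m, m, 5))).
Bind Y1 := h(m, succ(branch(empty, true, branch(m, m, 5)))).
MGU = { V ↦ succ(branch(empty, true, branch(m, m, 5))), M ↦ branch(m, m, 5), A ↦ m, Y2 ↦ branch(empty, true, branch(m, m, 5)), Y1 ↦ h(m, succ(branch(empty, true, branch(m, m, 5)))) }, so Y2 ↦ branch(empty, true, branch(m, m, 5)).

branch(empty, true, branch(m, m, 5))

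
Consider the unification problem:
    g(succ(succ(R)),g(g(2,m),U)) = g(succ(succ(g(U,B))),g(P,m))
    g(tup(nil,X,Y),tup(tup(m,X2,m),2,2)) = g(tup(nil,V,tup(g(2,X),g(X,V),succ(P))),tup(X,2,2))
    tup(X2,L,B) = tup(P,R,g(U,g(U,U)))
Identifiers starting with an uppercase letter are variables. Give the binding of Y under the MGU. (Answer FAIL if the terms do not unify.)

tup(g(2,tup(m,g(2,m),m)),g(tup(m,g(2,m),m),tup(m,g(2,m),m)),succ(g(2,m)))

Decompose g/2: succ(succ(R)) = succ(succ(g(U,B))),  g(g(2,m),U) = g(P,m).
Decompose succ/1: succ(R) = succ(g(U,B)).
Decompose succ/1: R = g(U,B).
Bind R := g(U,B); substituting into the one remaining equation that mentions R gives: tup(X2,L,B) = tup(P,g(U,B),g(U,g(U,U))).
Decompose g/2: g(2,m) = P,  U = m.
Bind P := g(2,m); substituting into the 2 remaining equations that mention P gives: g(tup(nil,X,Y),tup(tup(m,X2,m),2,2)) = g(tup(nil,V,tup(g(2,X),g(X,V),succ(g(2,m)))),tup(X,2,2)),  tup(X2,L,B) = tup(g(2,m),g(U,B),g(U,g(U,U))).
Bind U := m; substituting into the one remaining equation that mentions U gives: tup(X2,L,B) = tup(g(2,m),g(m,B),g(m,g(m,m))). Substituting into the earlier binding gives R := g(m,B).
Decompose g/2: tup(nil,X,Y) = tup(nil,V,tup(g(2,X),g(X,V),succ(g(2,m)))),  tup(tup(m,X2,m),2,2) = tup(X,2,2).
Decompose tup/3: nil = nil,  X = V,  Y = tup(g(2,X),g(X,V),succ(g(2,m))).
Delete trivial equation nil = nil.
Bind X := V; substituting into the 2 remaining equations that mention X gives: Y = tup(g(2,V),g(V,V),succ(g(2,m))),  tup(tup(m,X2,m),2,2) = tup(V,2,2).
Bind Y := tup(g(2,V),g(V,V),succ(g(2,m))); no other remaining equation mentions Y.
Decompose tup/3: tup(m,X2,m) = V,  2 = 2,  2 = 2.
Bind V := tup(m,X2,m); no other remaining equation mentions V. Substituting into the earlier bindings gives X := tup(m,X2,m), Y := tup(g(2,tup(m,X2,m)),g(tup(m,X2,m),tup(m,X2,m)),succ(g(2,m))).
Delete trivial equation 2 = 2.
Delete trivial equation 2 = 2.
Decompose tup/3: X2 = g(2,m),  L = g(m,B),  B = g(m,g(m,m)).
Bind X2 := g(2,m); no other remaining equation mentions X2. Substituting into the earlier bindings gives X := tup(m,g(2,m),m), Y := tup(g(2,tup(m,g(2,m),m)),g(tup(m,g(2,m),m),tup(m,g(2,m),m)),succ(g(2,m))), V := tup(m,g(2,m),m).
Bind L := g(m,B); no other remaining equation mentions L.
Bind B := g(m,g(m,m)). Substituting into the earlier bindings gives R := g(m,g(m,g(m,m))), L := g(m,g(m,g(m,m))).
MGU = { R ↦ g(m,g(m,g(m,m))), P ↦ g(2,m), U ↦ m, X ↦ tup(m,g(2,m),m), Y ↦ tup(g(2,tup(m,g(2,m),m)),g(tup(m,g(2,m),m),tup(m,g(2,m),m)),succ(g(2,m))), V ↦ tup(m,g(2,m),m), X2 ↦ g(2,m), L ↦ g(m,g(m,g(m,m))), B ↦ g(m,g(m,m)) }, so Y ↦ tup(g(2,tup(m,g(2,m),m)),g(tup(m,g(2,m),m),tup(m,g(2,m),m)),succ(g(2,m))).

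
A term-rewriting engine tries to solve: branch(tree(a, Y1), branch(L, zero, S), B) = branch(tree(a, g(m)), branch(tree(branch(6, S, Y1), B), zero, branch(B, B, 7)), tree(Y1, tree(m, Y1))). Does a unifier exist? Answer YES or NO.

Decompose branch/3: tree(a, Y1) = tree(a, g(m)),  branch(L, zero, S) = branch(tree(branch(6, S, Y1), B), zero, branch(B, B, 7)),  B = tree(Y1, tree(m, Y1)).
Decompose tree/2: a = a,  Y1 = g(m).
Delete trivial equation a = a.
Bind Y1 := g(m); substituting into the remaining equations gives: branch(L, zero, S) = branch(tree(branch(6, S, g(m)), B), zero, branch(B, B, 7)),  B = tree(g(m), tree(m, g(m))).
Decompose branch/3: L = tree(branch(6, S, g(m)), B),  zero = zero,  S = branch(B, B, 7).
Bind L := tree(branch(6, S, g(m)), B); no other remaining equation mentions L.
Delete trivial equation zero = zero.
Bind S := branch(B, B, 7); no other remaining equation mentions S. Substituting into the earlier binding gives L := tree(branch(6, branch(B, B, 7), g(m)), B).
Bind B := tree(g(m), tree(m, g(m))). Substituting into the earlier bindings gives L := tree(branch(6, branch(tree(g(m), tree(m, g(m))), tree(g(m), tree(m, g(m))), 7), g(m)), tree(g(m), tree(m, g(m)))), S := branch(tree(g(m), tree(m, g(m))), tree(g(m), tree(m, g(m))), 7).
No equations remain and no clash or occurs-check failure arose, so a unifier exists.

YES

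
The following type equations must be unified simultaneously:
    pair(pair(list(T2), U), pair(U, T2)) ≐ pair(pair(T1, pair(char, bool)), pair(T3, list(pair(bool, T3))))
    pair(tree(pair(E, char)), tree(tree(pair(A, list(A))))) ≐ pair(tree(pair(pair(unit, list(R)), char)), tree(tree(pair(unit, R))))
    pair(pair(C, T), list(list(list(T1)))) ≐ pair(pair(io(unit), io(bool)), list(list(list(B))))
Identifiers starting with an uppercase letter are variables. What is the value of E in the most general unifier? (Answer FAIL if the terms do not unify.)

Decompose pair/2: pair(list(T2), U) ≐ pair(T1, pair(char, bool)),  pair(U, T2) ≐ pair(T3, list(pair(bool, T3))).
Decompose pair/2: list(T2) ≐ T1,  U ≐ pair(char, bool).
Bind T1 := list(T2); substituting into the one remaining equation that mentions T1 gives: pair(pair(C, T), list(list(list(list(T2))))) ≐ pair(pair(io(unit), io(bool)), list(list(list(B)))).
Bind U := pair(char, bool); substituting into the one remaining equation that mentions U gives: pair(pair(char, bool), T2) ≐ pair(T3, list(pair(bool, T3))).
Decompose pair/2: pair(char, bool) ≐ T3,  T2 ≐ list(pair(bool, T3)).
Bind T3 := pair(char, bool); substituting into the one remaining equation that mentions T3 gives: T2 ≐ list(pair(bool, pair(char, bool))).
Bind T2 := list(pair(bool, pair(char, bool))); substituting into the one remaining equation that mentions T2 gives: pair(pair(C, T), list(list(list(list(list(pair(bool, pair(char, bool)))))))) ≐ pair(pair(io(unit), io(bool)), list(list(list(B)))). Substituting into the earlier binding gives T1 := list(list(pair(bool, pair(char, bool)))).
Decompose pair/2: tree(pair(E, char)) ≐ tree(pair(pair(unit, list(R)), char)),  tree(tree(pair(A, list(A)))) ≐ tree(tree(pair(unit, R))).
Decompose tree/1: pair(E, char) ≐ pair(pair(unit, list(R)), char).
Decompose pair/2: E ≐ pair(unit, list(R)),  char ≐ char.
Bind E := pair(unit, list(R)); no other remaining equation mentions E.
Delete trivial equation char ≐ char.
Decompose tree/1: tree(pair(A, list(A))) ≐ tree(pair(unit, R)).
Decompose tree/1: pair(A, list(A)) ≐ pair(unit, R).
Decompose pair/2: A ≐ unit,  list(A) ≐ R.
Bind A := unit; substituting into the one remaining equation that mentions A gives: list(unit) ≐ R.
Bind R := list(unit); no other remaining equation mentions R. Substituting into the earlier binding gives E := pair(unit, list(list(unit))).
Decompose pair/2: pair(C, T) ≐ pair(io(unit), io(bool)),  list(list(list(list(list(pair(bool, pair(char, bool))))))) ≐ list(list(list(B))).
Decompose pair/2: C ≐ io(unit),  T ≐ io(bool).
Bind C := io(unit); no other remaining equation mentions C.
Bind T := io(bool); no other remaining equation mentions T.
Decompose list/1: list(list(list(list(pair(bool, pair(char, bool)))))) ≐ list(list(B)).
Decompose list/1: list(list(list(pair(bool, pair(char, bool))))) ≐ list(B).
Decompose list/1: list(list(pair(bool, pair(char, bool)))) ≐ B.
Bind B := list(list(pair(bool, pair(char, bool)))).
MGU = { T1 := list(list(pair(bool, pair(char, bool)))), U := pair(char, bool), T3 := pair(char, bool), T2 := list(pair(bool, pair(char, bool))), E := pair(unit, list(list(unit))), A := unit, R := list(unit), C := io(unit), T := io(bool), B := list(list(pair(bool, pair(char, bool)))) }, so E := pair(unit, list(list(unit))).

pair(unit, list(list(unit)))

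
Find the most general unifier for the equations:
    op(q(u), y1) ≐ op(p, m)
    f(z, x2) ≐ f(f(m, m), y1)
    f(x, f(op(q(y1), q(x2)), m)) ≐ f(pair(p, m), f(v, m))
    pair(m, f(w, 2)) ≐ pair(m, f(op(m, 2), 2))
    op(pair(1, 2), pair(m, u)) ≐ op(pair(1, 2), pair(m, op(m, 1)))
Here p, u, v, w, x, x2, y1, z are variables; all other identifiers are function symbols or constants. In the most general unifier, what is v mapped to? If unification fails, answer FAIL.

op(q(m), q(m))

Decompose op/2: q(u) ≐ p,  y1 ≐ m.
Bind p := q(u); substituting into the one remaining equation that mentions p gives: f(x, f(op(q(y1), q(x2)), m)) ≐ f(pair(q(u), m), f(v, m)).
Bind y1 := m; substituting into the 2 remaining equations that mention y1 gives: f(z, x2) ≐ f(f(m, m), m),  f(x, f(op(q(m), q(x2)), m)) ≐ f(pair(q(u), m), f(v, m)).
Decompose f/2: z ≐ f(m, m),  x2 ≐ m.
Bind z := f(m, m); no other remaining equation mentions z.
Bind x2 := m; substituting into the one remaining equation that mentions x2 gives: f(x, f(op(q(m), q(m)), m)) ≐ f(pair(q(u), m), f(v, m)).
Decompose f/2: x ≐ pair(q(u), m),  f(op(q(m), q(m)), m) ≐ f(v, m).
Bind x := pair(q(u), m); no other remaining equation mentions x.
Decompose f/2: op(q(m), q(m)) ≐ v,  m ≐ m.
Bind v := op(q(m), q(m)); no other remaining equation mentions v.
Delete trivial equation m ≐ m.
Decompose pair/2: m ≐ m,  f(w, 2) ≐ f(op(m, 2), 2).
Delete trivial equation m ≐ m.
Decompose f/2: w ≐ op(m, 2),  2 ≐ 2.
Bind w := op(m, 2); no other remaining equation mentions w.
Delete trivial equation 2 ≐ 2.
Decompose op/2: pair(1, 2) ≐ pair(1, 2),  pair(m, u) ≐ pair(m, op(m, 1)).
Delete trivial equation pair(1, 2) ≐ pair(1, 2).
Decompose pair/2: m ≐ m,  u ≐ op(m, 1).
Delete trivial equation m ≐ m.
Bind u := op(m, 1). Substituting into the earlier bindings gives p := q(op(m, 1)), x := pair(q(op(m, 1)), m).
MGU = { p ↦ q(op(m, 1)), y1 ↦ m, z ↦ f(m, m), x2 ↦ m, x ↦ pair(q(op(m, 1)), m), v ↦ op(q(m), q(m)), w ↦ op(m, 2), u ↦ op(m, 1) }, so v ↦ op(q(m), q(m)).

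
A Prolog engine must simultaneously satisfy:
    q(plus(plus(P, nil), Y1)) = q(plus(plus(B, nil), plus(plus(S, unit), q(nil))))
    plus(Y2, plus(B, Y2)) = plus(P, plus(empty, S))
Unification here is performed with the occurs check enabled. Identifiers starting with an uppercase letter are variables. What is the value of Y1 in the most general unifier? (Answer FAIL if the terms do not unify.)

plus(plus(empty, unit), q(nil))

Decompose q/1: plus(plus(P, nil), Y1) = plus(plus(B, nil), plus(plus(S, unit), q(nil))).
Decompose plus/2: plus(P, nil) = plus(B, nil),  Y1 = plus(plus(S, unit), q(nil)).
Decompose plus/2: P = B,  nil = nil.
Bind P := B; substituting into the one remaining equation that mentions P gives: plus(Y2, plus(B, Y2)) = plus(B, plus(empty, S)).
Delete trivial equation nil = nil.
Bind Y1 := plus(plus(S, unit), q(nil)); no other remaining equation mentions Y1.
Decompose plus/2: Y2 = B,  plus(B, Y2) = plus(empty, S).
Bind Y2 := B; substituting into the remaining equation gives: plus(B, B) = plus(empty, S).
Decompose plus/2: B = empty,  B = S.
Bind B := empty; substituting into the remaining equation gives: empty = S. Substituting into the earlier bindings gives P := empty, Y2 := empty.
Bind S := empty. Substituting into the earlier binding gives Y1 := plus(plus(empty, unit), q(nil)).
MGU = { P = empty, Y1 = plus(plus(empty, unit), q(nil)), Y2 = empty, B = empty, S = empty }, so Y1 = plus(plus(empty, unit), q(nil)).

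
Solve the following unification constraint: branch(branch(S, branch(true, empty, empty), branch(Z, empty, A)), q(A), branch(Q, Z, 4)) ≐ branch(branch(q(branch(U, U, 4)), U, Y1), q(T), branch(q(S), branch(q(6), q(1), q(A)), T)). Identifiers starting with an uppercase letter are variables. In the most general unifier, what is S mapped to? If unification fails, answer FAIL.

q(branch(branch(true, empty, empty), branch(true, empty, empty), 4))

Decompose branch/3: branch(S, branch(true, empty, empty), branch(Z, empty, A)) ≐ branch(q(branch(U, U, 4)), U, Y1),  q(A) ≐ q(T),  branch(Q, Z, 4) ≐ branch(q(S), branch(q(6), q(1), q(A)), T).
Decompose branch/3: S ≐ q(branch(U, U, 4)),  branch(true, empty, empty) ≐ U,  branch(Z, empty, A) ≐ Y1.
Bind S := q(branch(U, U, 4)); substituting into the one remaining equation that mentions S gives: branch(Q, Z, 4) ≐ branch(q(q(branch(U, U, 4))), branch(q(6), q(1), q(A)), T).
Bind U := branch(true, empty, empty); substituting into the one remaining equation that mentions U gives: branch(Q, Z, 4) ≐ branch(q(q(branch(branch(true, empty, empty), branch(true, empty, empty), 4))), branch(q(6), q(1), q(A)), T). Substituting into the earlier binding gives S := q(branch(branch(true, empty, empty), branch(true, empty, empty), 4)).
Bind Y1 := branch(Z, empty, A); no other remaining equation mentions Y1.
Decompose q/1: A ≐ T.
Bind A := T; substituting into the remaining equation gives: branch(Q, Z, 4) ≐ branch(q(q(branch(branch(true, empty, empty), branch(true, empty, empty), 4))), branch(q(6), q(1), q(T)), T). Substituting into the earlier binding gives Y1 := branch(Z, empty, T).
Decompose branch/3: Q ≐ q(q(branch(branch(true, empty, empty), branch(true, empty, empty), 4))),  Z ≐ branch(q(6), q(1), q(T)),  4 ≐ T.
Bind Q := q(q(branch(branch(true, empty, empty), branch(true, empty, empty), 4))); no other remaining equation mentions Q.
Bind Z := branch(q(6), q(1), q(T)); no other remaining equation mentions Z. Substituting into the earlier binding gives Y1 := branch(branch(q(6), q(1), q(T)), empty, T).
Bind T := 4. Substituting into the earlier bindings gives Y1 := branch(branch(q(6), q(1), q(4)), empty, 4), A := 4, Z := branch(q(6), q(1), q(4)).
MGU = { S -> q(branch(branch(true, empty, empty), branch(true, empty, empty), 4)), U -> branch(true, empty, empty), Y1 -> branch(branch(q(6), q(1), q(4)), empty, 4), A -> 4, Q -> q(q(branch(branch(true, empty, empty), branch(true, empty, empty), 4))), Z -> branch(q(6), q(1), q(4)), T -> 4 }, so S -> q(branch(branch(true, empty, empty), branch(true, empty, empty), 4)).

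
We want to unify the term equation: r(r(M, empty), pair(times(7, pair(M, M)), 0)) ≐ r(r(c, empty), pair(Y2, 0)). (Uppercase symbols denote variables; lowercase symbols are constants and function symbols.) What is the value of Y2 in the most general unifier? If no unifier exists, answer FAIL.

times(7, pair(c, c))

Decompose r/2: r(M, empty) ≐ r(c, empty),  pair(times(7, pair(M, M)), 0) ≐ pair(Y2, 0).
Decompose r/2: M ≐ c,  empty ≐ empty.
Bind M := c; substituting into the one remaining equation that mentions M gives: pair(times(7, pair(c, c)), 0) ≐ pair(Y2, 0).
Delete trivial equation empty ≐ empty.
Decompose pair/2: times(7, pair(c, c)) ≐ Y2,  0 ≐ 0.
Bind Y2 := times(7, pair(c, c)); no other remaining equation mentions Y2.
Delete trivial equation 0 ≐ 0.
MGU = { M ↦ c, Y2 ↦ times(7, pair(c, c)) }, so Y2 ↦ times(7, pair(c, c)).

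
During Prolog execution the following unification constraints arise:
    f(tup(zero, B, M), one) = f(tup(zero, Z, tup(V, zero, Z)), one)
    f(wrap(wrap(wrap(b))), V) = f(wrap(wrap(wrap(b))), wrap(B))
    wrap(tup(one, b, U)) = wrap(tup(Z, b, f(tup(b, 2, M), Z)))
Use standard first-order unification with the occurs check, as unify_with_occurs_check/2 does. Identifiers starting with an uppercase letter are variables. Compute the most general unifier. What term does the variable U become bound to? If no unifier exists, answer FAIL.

Decompose f/2: tup(zero, B, M) = tup(zero, Z, tup(V, zero, Z)),  one = one.
Decompose tup/3: zero = zero,  B = Z,  M = tup(V, zero, Z).
Delete trivial equation zero = zero.
Bind B := Z; substituting into the one remaining equation that mentions B gives: f(wrap(wrap(wrap(b))), V) = f(wrap(wrap(wrap(b))), wrap(Z)).
Bind M := tup(V, zero, Z); substituting into the one remaining equation that mentions M gives: wrap(tup(one, b, U)) = wrap(tup(Z, b, f(tup(b, 2, tup(V, zero, Z)), Z))).
Delete trivial equation one = one.
Decompose f/2: wrap(wrap(wrap(b))) = wrap(wrap(wrap(b))),  V = wrap(Z).
Delete trivial equation wrap(wrap(wrap(b))) = wrap(wrap(wrap(b))).
Bind V := wrap(Z); substituting into the remaining equation gives: wrap(tup(one, b, U)) = wrap(tup(Z, b, f(tup(b, 2, tup(wrap(Z), zero, Z)), Z))). Substituting into the earlier binding gives M := tup(wrap(Z), zero, Z).
Decompose wrap/1: tup(one, b, U) = tup(Z, b, f(tup(b, 2, tup(wrap(Z), zero, Z)), Z)).
Decompose tup/3: one = Z,  b = b,  U = f(tup(b, 2, tup(wrap(Z), zero, Z)), Z).
Bind Z := one; substituting into the one remaining equation that mentions Z gives: U = f(tup(b, 2, tup(wrap(one), zero, one)), one). Substituting into the earlier bindings gives B := one, M := tup(wrap(one), zero, one), V := wrap(one).
Delete trivial equation b = b.
Bind U := f(tup(b, 2, tup(wrap(one), zero, one)), one).
MGU = { B ↦ one, M ↦ tup(wrap(one), zero, one), V ↦ wrap(one), Z ↦ one, U ↦ f(tup(b, 2, tup(wrap(one), zero, one)), one) }, so U ↦ f(tup(b, 2, tup(wrap(one), zero, one)), one).

f(tup(b, 2, tup(wrap(one), zero, one)), one)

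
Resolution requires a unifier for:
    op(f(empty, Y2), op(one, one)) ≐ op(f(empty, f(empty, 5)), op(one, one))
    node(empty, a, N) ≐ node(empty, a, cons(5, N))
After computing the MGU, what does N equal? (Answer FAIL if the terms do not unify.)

FAIL

Decompose op/2: f(empty, Y2) ≐ f(empty, f(empty, 5)),  op(one, one) ≐ op(one, one).
Decompose f/2: empty ≐ empty,  Y2 ≐ f(empty, 5).
Delete trivial equation empty ≐ empty.
Bind Y2 := f(empty, 5); no other remaining equation mentions Y2.
Delete trivial equation op(one, one) ≐ op(one, one).
Decompose node/3: empty ≐ empty,  a ≐ a,  N ≐ cons(5, N).
Delete trivial equation empty ≐ empty.
Delete trivial equation a ≐ a.
Occurs check fails: N occurs in cons(5, N); the equation N ≐ cons(5, N) has no finite solution.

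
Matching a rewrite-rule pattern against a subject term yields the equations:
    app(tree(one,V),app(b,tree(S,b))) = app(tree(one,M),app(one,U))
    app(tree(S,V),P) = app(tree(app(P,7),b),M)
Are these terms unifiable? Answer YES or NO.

Decompose app/2: tree(one,V) = tree(one,M),  app(b,tree(S,b)) = app(one,U).
Decompose tree/2: one = one,  V = M.
Delete trivial equation one = one.
Bind V := M; substituting into the one remaining equation that mentions V gives: app(tree(S,M),P) = app(tree(app(P,7),b),M).
Decompose app/2: b = one,  tree(S,b) = U.
Clash: constants b and one differ; no unifier exists.

NO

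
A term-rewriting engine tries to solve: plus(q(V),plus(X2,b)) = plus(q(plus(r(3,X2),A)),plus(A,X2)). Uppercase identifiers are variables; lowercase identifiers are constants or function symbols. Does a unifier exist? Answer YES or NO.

Decompose plus/2: q(V) = q(plus(r(3,X2),A)),  plus(X2,b) = plus(A,X2).
Decompose q/1: V = plus(r(3,X2),A).
Bind V := plus(r(3,X2),A); no other remaining equation mentions V.
Decompose plus/2: X2 = A,  b = X2.
Bind X2 := A; substituting into the remaining equation gives: b = A. Substituting into the earlier binding gives V := plus(r(3,A),A).
Bind A := b. Substituting into the earlier bindings gives V := plus(r(3,b),b), X2 := b.
No equations remain and no clash or occurs-check failure arose, so a unifier exists.

YES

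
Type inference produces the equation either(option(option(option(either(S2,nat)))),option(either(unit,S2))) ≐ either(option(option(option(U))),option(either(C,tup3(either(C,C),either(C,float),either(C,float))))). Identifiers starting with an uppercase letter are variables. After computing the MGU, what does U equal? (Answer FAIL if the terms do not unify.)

either(tup3(either(unit,unit),either(unit,float),either(unit,float)),nat)

Decompose either/2: option(option(option(either(S2,nat)))) ≐ option(option(option(U))),  option(either(unit,S2)) ≐ option(either(C,tup3(either(C,C),either(C,float),either(C,float)))).
Decompose option/1: option(option(either(S2,nat))) ≐ option(option(U)).
Decompose option/1: option(either(S2,nat)) ≐ option(U).
Decompose option/1: either(S2,nat) ≐ U.
Bind U := either(S2,nat); no other remaining equation mentions U.
Decompose option/1: either(unit,S2) ≐ either(C,tup3(either(C,C),either(C,float),either(C,float))).
Decompose either/2: unit ≐ C,  S2 ≐ tup3(either(C,C),either(C,float),either(C,float)).
Bind C := unit; substituting into the remaining equation gives: S2 ≐ tup3(either(unit,unit),either(unit,float),either(unit,float)).
Bind S2 := tup3(either(unit,unit),either(unit,float),either(unit,float)). Substituting into the earlier binding gives U := either(tup3(either(unit,unit),either(unit,float),either(unit,float)),nat).
MGU = { U := either(tup3(either(unit,unit),either(unit,float),either(unit,float)),nat), C := unit, S2 := tup3(either(unit,unit),either(unit,float),either(unit,float)) }, so U := either(tup3(either(unit,unit),either(unit,float),either(unit,float)),nat).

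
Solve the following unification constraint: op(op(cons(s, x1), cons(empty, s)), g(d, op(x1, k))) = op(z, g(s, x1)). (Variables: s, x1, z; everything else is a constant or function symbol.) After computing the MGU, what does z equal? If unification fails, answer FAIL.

Decompose op/2: op(cons(s, x1), cons(empty, s)) = z,  g(d, op(x1, k)) = g(s, x1).
Bind z := op(cons(s, x1), cons(empty, s)); no other remaining equation mentions z.
Decompose g/2: d = s,  op(x1, k) = x1.
Bind s := d; no other remaining equation mentions s. Substituting into the earlier binding gives z := op(cons(d, x1), cons(empty, d)).
Occurs check fails: x1 occurs in op(x1, k); the equation x1 = op(x1, k) has no finite solution.

FAIL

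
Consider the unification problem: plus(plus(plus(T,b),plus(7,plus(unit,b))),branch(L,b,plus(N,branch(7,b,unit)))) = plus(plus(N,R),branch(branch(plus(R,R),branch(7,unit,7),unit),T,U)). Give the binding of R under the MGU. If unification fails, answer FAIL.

plus(7,plus(unit,b))

Decompose plus/2: plus(plus(T,b),plus(7,plus(unit,b))) = plus(N,R),  branch(L,b,plus(N,branch(7,b,unit))) = branch(branch(plus(R,R),branch(7,unit,7),unit),T,U).
Decompose plus/2: plus(T,b) = N,  plus(7,plus(unit,b)) = R.
Bind N := plus(T,b); substituting into the one remaining equation that mentions N gives: branch(L,b,plus(plus(T,b),branch(7,b,unit))) = branch(branch(plus(R,R),branch(7,unit,7),unit),T,U).
Bind R := plus(7,plus(unit,b)); substituting into the remaining equation gives: branch(L,b,plus(plus(T,b),branch(7,b,unit))) = branch(branch(plus(plus(7,plus(unit,b)),plus(7,plus(unit,b))),branch(7,unit,7),unit),T,U).
Decompose branch/3: L = branch(plus(plus(7,plus(unit,b)),plus(7,plus(unit,b))),branch(7,unit,7),unit),  b = T,  plus(plus(T,b),branch(7,b,unit)) = U.
Bind L := branch(plus(plus(7,plus(unit,b)),plus(7,plus(unit,b))),branch(7,unit,7),unit); no other remaining equation mentions L.
Bind T := b; substituting into the remaining equation gives: plus(plus(b,b),branch(7,b,unit)) = U. Substituting into the earlier binding gives N := plus(b,b).
Bind U := plus(plus(b,b),branch(7,b,unit)).
MGU = { N -> plus(b,b), R -> plus(7,plus(unit,b)), L -> branch(plus(plus(7,plus(unit,b)),plus(7,plus(unit,b))),branch(7,unit,7),unit), T -> b, U -> plus(plus(b,b),branch(7,b,unit)) }, so R -> plus(7,plus(unit,b)).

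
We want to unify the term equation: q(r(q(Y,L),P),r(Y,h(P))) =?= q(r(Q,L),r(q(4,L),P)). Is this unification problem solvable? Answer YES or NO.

NO

Decompose q/2: r(q(Y,L),P) =?= r(Q,L),  r(Y,h(P)) =?= r(q(4,L),P).
Decompose r/2: q(Y,L) =?= Q,  P =?= L.
Bind Q := q(Y,L); no other remaining equation mentions Q.
Bind P := L; substituting into the remaining equation gives: r(Y,h(L)) =?= r(q(4,L),L).
Decompose r/2: Y =?= q(4,L),  h(L) =?= L.
Bind Y := q(4,L); no other remaining equation mentions Y. Substituting into the earlier binding gives Q := q(q(4,L),L).
Occurs check fails: L occurs in h(L); the equation L =?= h(L) has no finite solution.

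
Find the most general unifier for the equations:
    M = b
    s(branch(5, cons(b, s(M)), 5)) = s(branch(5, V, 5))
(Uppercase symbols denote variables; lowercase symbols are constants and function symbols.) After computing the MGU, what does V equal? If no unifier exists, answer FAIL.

cons(b, s(b))

Bind M := b; substituting into the remaining equation gives: s(branch(5, cons(b, s(b)), 5)) = s(branch(5, V, 5)).
Decompose s/1: branch(5, cons(b, s(b)), 5) = branch(5, V, 5).
Decompose branch/3: 5 = 5,  cons(b, s(b)) = V,  5 = 5.
Delete trivial equation 5 = 5.
Bind V := cons(b, s(b)); no other remaining equation mentions V.
Delete trivial equation 5 = 5.
MGU = { M ↦ b, V ↦ cons(b, s(b)) }, so V ↦ cons(b, s(b)).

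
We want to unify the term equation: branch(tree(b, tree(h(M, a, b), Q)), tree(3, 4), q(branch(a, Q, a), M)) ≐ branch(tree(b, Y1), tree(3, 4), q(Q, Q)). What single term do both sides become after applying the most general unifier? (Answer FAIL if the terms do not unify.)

Decompose branch/3: tree(b, tree(h(M, a, b), Q)) ≐ tree(b, Y1),  tree(3, 4) ≐ tree(3, 4),  q(branch(a, Q, a), M) ≐ q(Q, Q).
Decompose tree/2: b ≐ b,  tree(h(M, a, b), Q) ≐ Y1.
Delete trivial equation b ≐ b.
Bind Y1 := tree(h(M, a, b), Q); no other remaining equation mentions Y1.
Delete trivial equation tree(3, 4) ≐ tree(3, 4).
Decompose q/2: branch(a, Q, a) ≐ Q,  M ≐ Q.
Occurs check fails: Q occurs in branch(a, Q, a); the equation Q ≐ branch(a, Q, a) has no finite solution.

FAIL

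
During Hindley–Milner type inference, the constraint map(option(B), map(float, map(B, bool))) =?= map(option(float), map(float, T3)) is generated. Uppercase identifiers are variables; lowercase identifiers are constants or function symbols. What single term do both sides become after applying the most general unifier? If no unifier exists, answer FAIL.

map(option(float), map(float, map(float, bool)))

Decompose map/2: option(B) =?= option(float),  map(float, map(B, bool)) =?= map(float, T3).
Decompose option/1: B =?= float.
Bind B := float; substituting into the remaining equation gives: map(float, map(float, bool)) =?= map(float, T3).
Decompose map/2: float =?= float,  map(float, bool) =?= T3.
Delete trivial equation float =?= float.
Bind T3 := map(float, bool).
Applying the MGU to either side gives map(option(float), map(float, map(float, bool))).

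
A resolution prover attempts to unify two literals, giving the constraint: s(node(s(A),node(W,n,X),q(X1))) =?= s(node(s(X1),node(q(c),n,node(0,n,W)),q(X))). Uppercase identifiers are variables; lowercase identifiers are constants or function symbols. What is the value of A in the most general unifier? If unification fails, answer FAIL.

Decompose s/1: node(s(A),node(W,n,X),q(X1)) =?= node(s(X1),node(q(c),n,node(0,n,W)),q(X)).
Decompose node/3: s(A) =?= s(X1),  node(W,n,X) =?= node(q(c),n,node(0,n,W)),  q(X1) =?= q(X).
Decompose s/1: A =?= X1.
Bind A := X1; no other remaining equation mentions A.
Decompose node/3: W =?= q(c),  n =?= n,  X =?= node(0,n,W).
Bind W := q(c); substituting into the one remaining equation that mentions W gives: X =?= node(0,n,q(c)).
Delete trivial equation n =?= n.
Bind X := node(0,n,q(c)); substituting into the remaining equation gives: q(X1) =?= q(node(0,n,q(c))).
Decompose q/1: X1 =?= node(0,n,q(c)).
Bind X1 := node(0,n,q(c)). Substituting into the earlier binding gives A := node(0,n,q(c)).
MGU = { A := node(0,n,q(c)), W := q(c), X := node(0,n,q(c)), X1 := node(0,n,q(c)) }, so A := node(0,n,q(c)).

node(0,n,q(c))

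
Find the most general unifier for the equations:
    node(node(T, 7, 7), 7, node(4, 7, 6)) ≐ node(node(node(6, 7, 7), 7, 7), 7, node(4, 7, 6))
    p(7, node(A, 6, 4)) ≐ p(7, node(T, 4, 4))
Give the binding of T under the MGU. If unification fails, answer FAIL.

Decompose node/3: node(T, 7, 7) ≐ node(node(6, 7, 7), 7, 7),  7 ≐ 7,  node(4, 7, 6) ≐ node(4, 7, 6).
Decompose node/3: T ≐ node(6, 7, 7),  7 ≐ 7,  7 ≐ 7.
Bind T := node(6, 7, 7); substituting into the one remaining equation that mentions T gives: p(7, node(A, 6, 4)) ≐ p(7, node(node(6, 7, 7), 4, 4)).
Delete trivial equation 7 ≐ 7.
Delete trivial equation 7 ≐ 7.
Delete trivial equation 7 ≐ 7.
Delete trivial equation node(4, 7, 6) ≐ node(4, 7, 6).
Decompose p/2: 7 ≐ 7,  node(A, 6, 4) ≐ node(node(6, 7, 7), 4, 4).
Delete trivial equation 7 ≐ 7.
Decompose node/3: A ≐ node(6, 7, 7),  6 ≐ 4,  4 ≐ 4.
Bind A := node(6, 7, 7); no other remaining equation mentions A.
Clash: constants 6 and 4 differ; no unifier exists.

FAIL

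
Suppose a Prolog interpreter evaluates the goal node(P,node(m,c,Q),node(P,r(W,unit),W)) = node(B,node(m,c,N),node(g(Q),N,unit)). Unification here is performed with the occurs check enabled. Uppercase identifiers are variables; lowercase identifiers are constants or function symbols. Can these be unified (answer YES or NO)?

Decompose node/3: P = B,  node(m,c,Q) = node(m,c,N),  node(P,r(W,unit),W) = node(g(Q),N,unit).
Bind P := B; substituting into the one remaining equation that mentions P gives: node(B,r(W,unit),W) = node(g(Q),N,unit).
Decompose node/3: m = m,  c = c,  Q = N.
Delete trivial equation m = m.
Delete trivial equation c = c.
Bind Q := N; substituting into the remaining equation gives: node(B,r(W,unit),W) = node(g(N),N,unit).
Decompose node/3: B = g(N),  r(W,unit) = N,  W = unit.
Bind B := g(N); no other remaining equation mentions B. Substituting into the earlier binding gives P := g(N).
Bind N := r(W,unit); no other remaining equation mentions N. Substituting into the earlier bindings gives P := g(r(W,unit)), Q := r(W,unit), B := g(r(W,unit)).
Bind W := unit. Substituting into the earlier bindings gives P := g(r(unit,unit)), Q := r(unit,unit), B := g(r(unit,unit)), N := r(unit,unit).
No equations remain and no clash or occurs-check failure arose, so a unifier exists.

YES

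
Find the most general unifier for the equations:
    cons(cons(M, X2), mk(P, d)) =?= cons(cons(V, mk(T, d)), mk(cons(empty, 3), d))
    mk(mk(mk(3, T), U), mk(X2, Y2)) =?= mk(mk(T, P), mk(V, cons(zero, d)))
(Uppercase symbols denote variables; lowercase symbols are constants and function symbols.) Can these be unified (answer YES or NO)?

NO

Decompose cons/2: cons(M, X2) =?= cons(V, mk(T, d)),  mk(P, d) =?= mk(cons(empty, 3), d).
Decompose cons/2: M =?= V,  X2 =?= mk(T, d).
Bind M := V; no other remaining equation mentions M.
Bind X2 := mk(T, d); substituting into the one remaining equation that mentions X2 gives: mk(mk(mk(3, T), U), mk(mk(T, d), Y2)) =?= mk(mk(T, P), mk(V, cons(zero, d))).
Decompose mk/2: P =?= cons(empty, 3),  d =?= d.
Bind P := cons(empty, 3); substituting into the one remaining equation that mentions P gives: mk(mk(mk(3, T), U), mk(mk(T, d), Y2)) =?= mk(mk(T, cons(empty, 3)), mk(V, cons(zero, d))).
Delete trivial equation d =?= d.
Decompose mk/2: mk(mk(3, T), U) =?= mk(T, cons(empty, 3)),  mk(mk(T, d), Y2) =?= mk(V, cons(zero, d)).
Decompose mk/2: mk(3, T) =?= T,  U =?= cons(empty, 3).
Occurs check fails: T occurs in mk(3, T); the equation T =?= mk(3, T) has no finite solution.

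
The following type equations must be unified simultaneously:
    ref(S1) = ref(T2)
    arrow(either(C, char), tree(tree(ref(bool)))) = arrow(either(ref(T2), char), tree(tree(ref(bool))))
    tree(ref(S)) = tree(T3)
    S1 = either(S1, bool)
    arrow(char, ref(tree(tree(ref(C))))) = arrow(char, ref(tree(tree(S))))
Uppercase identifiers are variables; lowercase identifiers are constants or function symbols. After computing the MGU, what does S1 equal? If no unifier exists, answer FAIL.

Decompose ref/1: S1 = T2.
Bind S1 := T2; substituting into the one remaining equation that mentions S1 gives: T2 = either(T2, bool).
Decompose arrow/2: either(C, char) = either(ref(T2), char),  tree(tree(ref(bool))) = tree(tree(ref(bool))).
Decompose either/2: C = ref(T2),  char = char.
Bind C := ref(T2); substituting into the one remaining equation that mentions C gives: arrow(char, ref(tree(tree(ref(ref(T2)))))) = arrow(char, ref(tree(tree(S)))).
Delete trivial equation char = char.
Delete trivial equation tree(tree(ref(bool))) = tree(tree(ref(bool))).
Decompose tree/1: ref(S) = T3.
Bind T3 := ref(S); no other remaining equation mentions T3.
Occurs check fails: T2 occurs in either(T2, bool); the equation T2 = either(T2, bool) has no finite solution.

FAIL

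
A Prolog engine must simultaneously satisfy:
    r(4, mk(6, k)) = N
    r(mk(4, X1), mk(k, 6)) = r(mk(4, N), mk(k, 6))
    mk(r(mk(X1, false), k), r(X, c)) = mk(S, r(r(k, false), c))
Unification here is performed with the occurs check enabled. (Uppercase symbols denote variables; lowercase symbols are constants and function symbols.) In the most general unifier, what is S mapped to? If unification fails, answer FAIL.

r(mk(r(4, mk(6, k)), false), k)

Bind N := r(4, mk(6, k)); substituting into the one remaining equation that mentions N gives: r(mk(4, X1), mk(k, 6)) = r(mk(4, r(4, mk(6, k))), mk(k, 6)).
Decompose r/2: mk(4, X1) = mk(4, r(4, mk(6, k))),  mk(k, 6) = mk(k, 6).
Decompose mk/2: 4 = 4,  X1 = r(4, mk(6, k)).
Delete trivial equation 4 = 4.
Bind X1 := r(4, mk(6, k)); substituting into the one remaining equation that mentions X1 gives: mk(r(mk(r(4, mk(6, k)), false), k), r(X, c)) = mk(S, r(r(k, false), c)).
Delete trivial equation mk(k, 6) = mk(k, 6).
Decompose mk/2: r(mk(r(4, mk(6, k)), false), k) = S,  r(X, c) = r(r(k, false), c).
Bind S := r(mk(r(4, mk(6, k)), false), k); no other remaining equation mentions S.
Decompose r/2: X = r(k, false),  c = c.
Bind X := r(k, false); no other remaining equation mentions X.
Delete trivial equation c = c.
MGU = { N -> r(4, mk(6, k)), X1 -> r(4, mk(6, k)), S -> r(mk(r(4, mk(6, k)), false), k), X -> r(k, false) }, so S -> r(mk(r(4, mk(6, k)), false), k).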